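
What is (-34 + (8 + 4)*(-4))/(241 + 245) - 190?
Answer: -46211/243 ≈ -190.17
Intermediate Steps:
(-34 + (8 + 4)*(-4))/(241 + 245) - 190 = (-34 + 12*(-4))/486 - 190 = (-34 - 48)*(1/486) - 190 = -82*1/486 - 190 = -41/243 - 190 = -46211/243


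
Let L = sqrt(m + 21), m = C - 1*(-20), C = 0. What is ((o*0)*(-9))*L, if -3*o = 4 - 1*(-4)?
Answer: 0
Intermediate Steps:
o = -8/3 (o = -(4 - 1*(-4))/3 = -(4 + 4)/3 = -1/3*8 = -8/3 ≈ -2.6667)
m = 20 (m = 0 - 1*(-20) = 0 + 20 = 20)
L = sqrt(41) (L = sqrt(20 + 21) = sqrt(41) ≈ 6.4031)
((o*0)*(-9))*L = (-8/3*0*(-9))*sqrt(41) = (0*(-9))*sqrt(41) = 0*sqrt(41) = 0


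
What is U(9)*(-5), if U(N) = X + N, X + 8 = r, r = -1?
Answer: 0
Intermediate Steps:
X = -9 (X = -8 - 1 = -9)
U(N) = -9 + N
U(9)*(-5) = (-9 + 9)*(-5) = 0*(-5) = 0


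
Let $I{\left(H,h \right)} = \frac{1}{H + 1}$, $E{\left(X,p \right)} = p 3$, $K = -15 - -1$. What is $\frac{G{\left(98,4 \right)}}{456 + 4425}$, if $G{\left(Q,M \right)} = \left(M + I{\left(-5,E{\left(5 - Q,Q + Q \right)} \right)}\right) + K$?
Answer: $- \frac{41}{19524} \approx -0.0021$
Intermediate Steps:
$K = -14$ ($K = -15 + 1 = -14$)
$E{\left(X,p \right)} = 3 p$
$I{\left(H,h \right)} = \frac{1}{1 + H}$
$G{\left(Q,M \right)} = - \frac{57}{4} + M$ ($G{\left(Q,M \right)} = \left(M + \frac{1}{1 - 5}\right) - 14 = \left(M + \frac{1}{-4}\right) - 14 = \left(M - \frac{1}{4}\right) - 14 = \left(- \frac{1}{4} + M\right) - 14 = - \frac{57}{4} + M$)
$\frac{G{\left(98,4 \right)}}{456 + 4425} = \frac{- \frac{57}{4} + 4}{456 + 4425} = - \frac{41}{4 \cdot 4881} = \left(- \frac{41}{4}\right) \frac{1}{4881} = - \frac{41}{19524}$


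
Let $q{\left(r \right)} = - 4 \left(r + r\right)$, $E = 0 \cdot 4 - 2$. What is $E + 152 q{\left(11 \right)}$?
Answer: $-13378$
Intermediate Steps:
$E = -2$ ($E = 0 - 2 = -2$)
$q{\left(r \right)} = - 8 r$ ($q{\left(r \right)} = - 4 \cdot 2 r = - 8 r$)
$E + 152 q{\left(11 \right)} = -2 + 152 \left(\left(-8\right) 11\right) = -2 + 152 \left(-88\right) = -2 - 13376 = -13378$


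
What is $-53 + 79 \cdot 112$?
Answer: $8795$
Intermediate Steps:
$-53 + 79 \cdot 112 = -53 + 8848 = 8795$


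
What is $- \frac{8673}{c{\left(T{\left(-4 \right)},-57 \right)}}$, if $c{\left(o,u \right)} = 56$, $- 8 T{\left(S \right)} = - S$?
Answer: $- \frac{1239}{8} \approx -154.88$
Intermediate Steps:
$T{\left(S \right)} = \frac{S}{8}$ ($T{\left(S \right)} = - \frac{\left(-1\right) S}{8} = \frac{S}{8}$)
$- \frac{8673}{c{\left(T{\left(-4 \right)},-57 \right)}} = - \frac{8673}{56} = \left(-8673\right) \frac{1}{56} = - \frac{1239}{8}$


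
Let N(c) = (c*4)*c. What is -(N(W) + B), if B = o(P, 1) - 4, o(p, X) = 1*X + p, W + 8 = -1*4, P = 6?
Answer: -579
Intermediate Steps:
W = -12 (W = -8 - 1*4 = -8 - 4 = -12)
o(p, X) = X + p
B = 3 (B = (1 + 6) - 4 = 7 - 4 = 3)
N(c) = 4*c² (N(c) = (4*c)*c = 4*c²)
-(N(W) + B) = -(4*(-12)² + 3) = -(4*144 + 3) = -(576 + 3) = -1*579 = -579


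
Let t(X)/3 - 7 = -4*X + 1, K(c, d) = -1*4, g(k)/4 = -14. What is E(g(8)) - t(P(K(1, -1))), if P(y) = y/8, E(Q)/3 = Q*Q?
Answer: 9378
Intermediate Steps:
g(k) = -56 (g(k) = 4*(-14) = -56)
E(Q) = 3*Q² (E(Q) = 3*(Q*Q) = 3*Q²)
K(c, d) = -4
P(y) = y/8 (P(y) = y*(⅛) = y/8)
t(X) = 24 - 12*X (t(X) = 21 + 3*(-4*X + 1) = 21 + 3*(1 - 4*X) = 21 + (3 - 12*X) = 24 - 12*X)
E(g(8)) - t(P(K(1, -1))) = 3*(-56)² - (24 - 3*(-4)/2) = 3*3136 - (24 - 12*(-½)) = 9408 - (24 + 6) = 9408 - 1*30 = 9408 - 30 = 9378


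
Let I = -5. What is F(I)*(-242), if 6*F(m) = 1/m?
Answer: 121/15 ≈ 8.0667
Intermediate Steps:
F(m) = 1/(6*m) (F(m) = (1/m)/6 = 1/(6*m))
F(I)*(-242) = ((⅙)/(-5))*(-242) = ((⅙)*(-⅕))*(-242) = -1/30*(-242) = 121/15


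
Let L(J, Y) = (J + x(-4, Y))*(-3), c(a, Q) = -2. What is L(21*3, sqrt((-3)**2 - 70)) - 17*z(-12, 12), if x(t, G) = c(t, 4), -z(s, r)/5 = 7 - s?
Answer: 1432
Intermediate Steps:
z(s, r) = -35 + 5*s (z(s, r) = -5*(7 - s) = -35 + 5*s)
x(t, G) = -2
L(J, Y) = 6 - 3*J (L(J, Y) = (J - 2)*(-3) = (-2 + J)*(-3) = 6 - 3*J)
L(21*3, sqrt((-3)**2 - 70)) - 17*z(-12, 12) = (6 - 63*3) - 17*(-35 + 5*(-12)) = (6 - 3*63) - 17*(-35 - 60) = (6 - 189) - 17*(-95) = -183 + 1615 = 1432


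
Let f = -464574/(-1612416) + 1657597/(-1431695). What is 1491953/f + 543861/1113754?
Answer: -639323476094527827236183/372663508700309698 ≈ -1.7156e+6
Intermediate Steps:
f = -334601275237/384747987520 (f = -464574*(-1/1612416) + 1657597*(-1/1431695) = 77429/268736 - 1657597/1431695 = -334601275237/384747987520 ≈ -0.86966)
1491953/f + 543861/1113754 = 1491953/(-334601275237/384747987520) + 543861/1113754 = 1491953*(-384747987520/334601275237) + 543861*(1/1113754) = -574025914224426560/334601275237 + 543861/1113754 = -639323476094527827236183/372663508700309698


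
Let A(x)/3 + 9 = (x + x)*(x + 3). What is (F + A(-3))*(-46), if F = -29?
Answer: 2576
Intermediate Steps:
A(x) = -27 + 6*x*(3 + x) (A(x) = -27 + 3*((x + x)*(x + 3)) = -27 + 3*((2*x)*(3 + x)) = -27 + 3*(2*x*(3 + x)) = -27 + 6*x*(3 + x))
(F + A(-3))*(-46) = (-29 + (-27 + 6*(-3)² + 18*(-3)))*(-46) = (-29 + (-27 + 6*9 - 54))*(-46) = (-29 + (-27 + 54 - 54))*(-46) = (-29 - 27)*(-46) = -56*(-46) = 2576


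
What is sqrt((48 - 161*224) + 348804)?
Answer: 2*sqrt(78197) ≈ 559.27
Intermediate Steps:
sqrt((48 - 161*224) + 348804) = sqrt((48 - 36064) + 348804) = sqrt(-36016 + 348804) = sqrt(312788) = 2*sqrt(78197)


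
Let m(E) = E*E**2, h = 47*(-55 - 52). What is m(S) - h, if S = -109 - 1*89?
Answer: -7757363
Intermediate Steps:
h = -5029 (h = 47*(-107) = -5029)
S = -198 (S = -109 - 89 = -198)
m(E) = E**3
m(S) - h = (-198)**3 - 1*(-5029) = -7762392 + 5029 = -7757363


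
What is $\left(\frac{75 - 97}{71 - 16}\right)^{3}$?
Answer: $- \frac{8}{125} \approx -0.064$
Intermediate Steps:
$\left(\frac{75 - 97}{71 - 16}\right)^{3} = \left(\frac{75 - 97}{55}\right)^{3} = \left(\left(-22\right) \frac{1}{55}\right)^{3} = \left(- \frac{2}{5}\right)^{3} = - \frac{8}{125}$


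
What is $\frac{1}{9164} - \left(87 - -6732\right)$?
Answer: $- \frac{62489315}{9164} \approx -6819.0$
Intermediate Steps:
$\frac{1}{9164} - \left(87 - -6732\right) = \frac{1}{9164} - \left(87 + 6732\right) = \frac{1}{9164} - 6819 = - \frac{62489315}{9164}$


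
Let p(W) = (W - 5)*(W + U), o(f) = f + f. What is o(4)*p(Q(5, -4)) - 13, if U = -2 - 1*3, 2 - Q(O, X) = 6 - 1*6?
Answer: 59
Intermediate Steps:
o(f) = 2*f
Q(O, X) = 2 (Q(O, X) = 2 - (6 - 1*6) = 2 - (6 - 6) = 2 - 1*0 = 2 + 0 = 2)
U = -5 (U = -2 - 3 = -5)
p(W) = (-5 + W)² (p(W) = (W - 5)*(W - 5) = (-5 + W)*(-5 + W) = (-5 + W)²)
o(4)*p(Q(5, -4)) - 13 = (2*4)*(25 + 2² - 10*2) - 13 = 8*(25 + 4 - 20) - 13 = 8*9 - 13 = 72 - 13 = 59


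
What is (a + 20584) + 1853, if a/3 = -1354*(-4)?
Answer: 38685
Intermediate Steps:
a = 16248 (a = 3*(-1354*(-4)) = 3*5416 = 16248)
(a + 20584) + 1853 = (16248 + 20584) + 1853 = 36832 + 1853 = 38685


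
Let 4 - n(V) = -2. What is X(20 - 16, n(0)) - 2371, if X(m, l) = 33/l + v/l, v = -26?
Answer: -14219/6 ≈ -2369.8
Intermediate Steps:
n(V) = 6 (n(V) = 4 - 1*(-2) = 4 + 2 = 6)
X(m, l) = 7/l (X(m, l) = 33/l - 26/l = 7/l)
X(20 - 16, n(0)) - 2371 = 7/6 - 2371 = -14219/6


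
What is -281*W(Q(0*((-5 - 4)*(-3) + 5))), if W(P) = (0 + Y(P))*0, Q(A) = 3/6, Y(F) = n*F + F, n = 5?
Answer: 0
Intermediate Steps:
Y(F) = 6*F (Y(F) = 5*F + F = 6*F)
Q(A) = ½ (Q(A) = 3*(⅙) = ½)
W(P) = 0 (W(P) = (0 + 6*P)*0 = (6*P)*0 = 0)
-281*W(Q(0*((-5 - 4)*(-3) + 5))) = -281*0 = 0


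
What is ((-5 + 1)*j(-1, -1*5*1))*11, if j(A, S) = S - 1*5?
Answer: 440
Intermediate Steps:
j(A, S) = -5 + S (j(A, S) = S - 5 = -5 + S)
((-5 + 1)*j(-1, -1*5*1))*11 = ((-5 + 1)*(-5 - 1*5*1))*11 = -4*(-5 - 5*1)*11 = -4*(-5 - 5)*11 = -4*(-10)*11 = 40*11 = 440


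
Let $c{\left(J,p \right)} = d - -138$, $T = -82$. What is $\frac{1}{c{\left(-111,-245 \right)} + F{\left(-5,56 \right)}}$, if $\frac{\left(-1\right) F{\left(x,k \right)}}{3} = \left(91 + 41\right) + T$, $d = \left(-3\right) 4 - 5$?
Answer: $- \frac{1}{29} \approx -0.034483$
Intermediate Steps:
$d = -17$ ($d = -12 - 5 = -17$)
$F{\left(x,k \right)} = -150$ ($F{\left(x,k \right)} = - 3 \left(\left(91 + 41\right) - 82\right) = - 3 \left(132 - 82\right) = \left(-3\right) 50 = -150$)
$c{\left(J,p \right)} = 121$ ($c{\left(J,p \right)} = -17 - -138 = -17 + 138 = 121$)
$\frac{1}{c{\left(-111,-245 \right)} + F{\left(-5,56 \right)}} = \frac{1}{121 - 150} = \frac{1}{-29} = - \frac{1}{29}$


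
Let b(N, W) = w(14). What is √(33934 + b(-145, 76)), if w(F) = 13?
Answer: √33947 ≈ 184.25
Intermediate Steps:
b(N, W) = 13
√(33934 + b(-145, 76)) = √(33934 + 13) = √33947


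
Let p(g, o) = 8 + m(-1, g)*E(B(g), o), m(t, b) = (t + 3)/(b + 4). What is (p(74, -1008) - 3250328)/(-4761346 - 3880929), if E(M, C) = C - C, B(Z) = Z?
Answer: 650064/1728455 ≈ 0.37610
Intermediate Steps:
E(M, C) = 0
m(t, b) = (3 + t)/(4 + b)
p(g, o) = 8 (p(g, o) = 8 + ((3 - 1)/(4 + g))*0 = 8 + (2/(4 + g))*0 = 8 + 0 = 8)
(p(74, -1008) - 3250328)/(-4761346 - 3880929) = (8 - 3250328)/(-4761346 - 3880929) = -3250320/(-8642275) = -3250320*(-1/8642275) = 650064/1728455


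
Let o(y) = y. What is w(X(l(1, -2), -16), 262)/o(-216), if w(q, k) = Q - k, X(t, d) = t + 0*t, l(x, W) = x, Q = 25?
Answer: 79/72 ≈ 1.0972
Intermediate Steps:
X(t, d) = t (X(t, d) = t + 0 = t)
w(q, k) = 25 - k
w(X(l(1, -2), -16), 262)/o(-216) = (25 - 1*262)/(-216) = (25 - 262)*(-1/216) = -237*(-1/216) = 79/72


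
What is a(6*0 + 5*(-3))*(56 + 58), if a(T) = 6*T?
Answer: -10260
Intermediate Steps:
a(6*0 + 5*(-3))*(56 + 58) = (6*(6*0 + 5*(-3)))*(56 + 58) = (6*(0 - 15))*114 = (6*(-15))*114 = -90*114 = -10260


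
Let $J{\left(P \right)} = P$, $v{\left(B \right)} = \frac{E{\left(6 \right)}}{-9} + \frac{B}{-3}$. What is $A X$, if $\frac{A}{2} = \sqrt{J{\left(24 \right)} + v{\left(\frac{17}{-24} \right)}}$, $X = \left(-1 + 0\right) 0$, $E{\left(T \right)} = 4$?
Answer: $0$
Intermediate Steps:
$v{\left(B \right)} = - \frac{4}{9} - \frac{B}{3}$ ($v{\left(B \right)} = \frac{4}{-9} + \frac{B}{-3} = 4 \left(- \frac{1}{9}\right) + B \left(- \frac{1}{3}\right) = - \frac{4}{9} - \frac{B}{3}$)
$X = 0$ ($X = \left(-1\right) 0 = 0$)
$A = \frac{\sqrt{3426}}{6}$ ($A = 2 \sqrt{24 - \left(\frac{4}{9} + \frac{17 \frac{1}{-24}}{3}\right)} = 2 \sqrt{24 - \left(\frac{4}{9} + \frac{17 \left(- \frac{1}{24}\right)}{3}\right)} = 2 \sqrt{24 - \frac{5}{24}} = 2 \sqrt{\frac{571}{24}} = 2 \frac{\sqrt{3426}}{12} = \frac{\sqrt{3426}}{6} \approx 9.7553$)
$A X = \frac{\sqrt{3426}}{6} \cdot 0 = 0$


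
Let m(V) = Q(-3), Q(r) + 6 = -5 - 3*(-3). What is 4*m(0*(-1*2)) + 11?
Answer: 3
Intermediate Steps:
Q(r) = -2 (Q(r) = -6 + (-5 - 3*(-3)) = -6 + (-5 + 9) = -6 + 4 = -2)
m(V) = -2
4*m(0*(-1*2)) + 11 = 4*(-2) + 11 = -8 + 11 = 3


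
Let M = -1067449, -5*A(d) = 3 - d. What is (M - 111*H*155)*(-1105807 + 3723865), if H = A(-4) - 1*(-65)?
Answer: -5659421943846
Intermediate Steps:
A(d) = -⅗ + d/5 (A(d) = -(3 - d)/5 = -⅗ + d/5)
H = 318/5 (H = (-⅗ + (⅕)*(-4)) - 1*(-65) = (-⅗ - ⅘) + 65 = -7/5 + 65 = 318/5 ≈ 63.600)
(M - 111*H*155)*(-1105807 + 3723865) = (-1067449 - 111*318/5*155)*(-1105807 + 3723865) = (-1067449 - 35298/5*155)*2618058 = (-1067449 - 1094238)*2618058 = -2161687*2618058 = -5659421943846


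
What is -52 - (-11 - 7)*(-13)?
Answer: -286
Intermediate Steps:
-52 - (-11 - 7)*(-13) = -52 - (-18)*(-13) = -52 - 1*234 = -52 - 234 = -286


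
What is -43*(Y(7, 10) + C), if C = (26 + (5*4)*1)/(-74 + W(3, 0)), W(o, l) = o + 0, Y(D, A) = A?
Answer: -28552/71 ≈ -402.14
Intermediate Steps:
W(o, l) = o
C = -46/71 (C = (26 + (5*4)*1)/(-74 + 3) = (26 + 20*1)/(-71) = (26 + 20)*(-1/71) = 46*(-1/71) = -46/71 ≈ -0.64789)
-43*(Y(7, 10) + C) = -43*(10 - 46/71) = -43*664/71 = -28552/71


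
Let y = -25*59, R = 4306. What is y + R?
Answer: 2831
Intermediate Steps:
y = -1475
y + R = -1475 + 4306 = 2831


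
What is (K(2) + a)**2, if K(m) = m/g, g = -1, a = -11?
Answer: 169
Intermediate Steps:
K(m) = -m (K(m) = m/(-1) = m*(-1) = -m)
(K(2) + a)**2 = (-1*2 - 11)**2 = (-2 - 11)**2 = (-13)**2 = 169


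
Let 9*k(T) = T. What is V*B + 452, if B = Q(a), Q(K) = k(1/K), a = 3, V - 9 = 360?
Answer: 1397/3 ≈ 465.67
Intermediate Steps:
V = 369 (V = 9 + 360 = 369)
k(T) = T/9
Q(K) = 1/(9*K) (Q(K) = (1/K)/9 = 1/(9*K))
B = 1/27 (B = (⅑)/3 = (⅑)*(⅓) = 1/27 ≈ 0.037037)
V*B + 452 = 369*(1/27) + 452 = 41/3 + 452 = 1397/3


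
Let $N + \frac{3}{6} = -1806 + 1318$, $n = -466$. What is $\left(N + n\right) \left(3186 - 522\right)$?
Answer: $-2542788$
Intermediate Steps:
$N = - \frac{977}{2}$ ($N = - \frac{1}{2} + \left(-1806 + 1318\right) = - \frac{1}{2} - 488 = - \frac{977}{2} \approx -488.5$)
$\left(N + n\right) \left(3186 - 522\right) = \left(- \frac{977}{2} - 466\right) \left(3186 - 522\right) = \left(- \frac{1909}{2}\right) 2664 = -2542788$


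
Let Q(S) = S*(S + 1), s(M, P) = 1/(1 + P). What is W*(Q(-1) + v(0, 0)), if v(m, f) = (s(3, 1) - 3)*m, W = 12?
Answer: 0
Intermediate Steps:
Q(S) = S*(1 + S)
v(m, f) = -5*m/2 (v(m, f) = (1/(1 + 1) - 3)*m = (1/2 - 3)*m = (½ - 3)*m = -5*m/2)
W*(Q(-1) + v(0, 0)) = 12*(-(1 - 1) - 5/2*0) = 12*(-1*0 + 0) = 12*(0 + 0) = 12*0 = 0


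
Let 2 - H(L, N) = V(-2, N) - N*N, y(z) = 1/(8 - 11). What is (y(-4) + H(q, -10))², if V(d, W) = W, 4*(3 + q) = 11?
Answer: 112225/9 ≈ 12469.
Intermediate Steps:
q = -¼ (q = -3 + (¼)*11 = -3 + 11/4 = -¼ ≈ -0.25000)
y(z) = -⅓ (y(z) = 1/(-3) = -⅓)
H(L, N) = 2 + N² - N (H(L, N) = 2 - (N - N*N) = 2 - (N - N²) = 2 + (N² - N) = 2 + N² - N)
(y(-4) + H(q, -10))² = (-⅓ + (2 + (-10)² - 1*(-10)))² = (-⅓ + (2 + 100 + 10))² = (-⅓ + 112)² = (335/3)² = 112225/9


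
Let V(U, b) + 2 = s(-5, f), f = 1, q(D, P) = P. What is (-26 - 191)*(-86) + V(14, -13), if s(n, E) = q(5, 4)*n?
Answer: 18640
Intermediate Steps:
s(n, E) = 4*n
V(U, b) = -22 (V(U, b) = -2 + 4*(-5) = -2 - 20 = -22)
(-26 - 191)*(-86) + V(14, -13) = (-26 - 191)*(-86) - 22 = -217*(-86) - 22 = 18662 - 22 = 18640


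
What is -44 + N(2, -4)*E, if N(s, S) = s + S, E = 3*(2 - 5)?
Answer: -26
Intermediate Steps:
E = -9 (E = 3*(-3) = -9)
N(s, S) = S + s
-44 + N(2, -4)*E = -44 + (-4 + 2)*(-9) = -44 - 2*(-9) = -44 + 18 = -26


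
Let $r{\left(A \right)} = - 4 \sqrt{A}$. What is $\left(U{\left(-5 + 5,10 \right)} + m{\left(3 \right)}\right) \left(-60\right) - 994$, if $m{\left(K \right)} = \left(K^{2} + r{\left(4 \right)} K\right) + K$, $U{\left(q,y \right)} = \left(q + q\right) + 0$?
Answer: $-274$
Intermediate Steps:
$U{\left(q,y \right)} = 2 q$ ($U{\left(q,y \right)} = 2 q + 0 = 2 q$)
$m{\left(K \right)} = K^{2} - 7 K$ ($m{\left(K \right)} = \left(K^{2} + - 4 \sqrt{4} K\right) + K = \left(K^{2} + \left(-4\right) 2 K\right) + K = \left(K^{2} - 8 K\right) + K = K^{2} - 7 K$)
$\left(U{\left(-5 + 5,10 \right)} + m{\left(3 \right)}\right) \left(-60\right) - 994 = \left(2 \left(-5 + 5\right) + 3 \left(-7 + 3\right)\right) \left(-60\right) - 994 = \left(2 \cdot 0 + 3 \left(-4\right)\right) \left(-60\right) - 994 = \left(0 - 12\right) \left(-60\right) - 994 = \left(-12\right) \left(-60\right) - 994 = 720 - 994 = -274$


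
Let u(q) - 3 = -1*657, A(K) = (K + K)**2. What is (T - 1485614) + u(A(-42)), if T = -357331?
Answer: -1843599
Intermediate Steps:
A(K) = 4*K**2 (A(K) = (2*K)**2 = 4*K**2)
u(q) = -654 (u(q) = 3 - 1*657 = 3 - 657 = -654)
(T - 1485614) + u(A(-42)) = (-357331 - 1485614) - 654 = -1842945 - 654 = -1843599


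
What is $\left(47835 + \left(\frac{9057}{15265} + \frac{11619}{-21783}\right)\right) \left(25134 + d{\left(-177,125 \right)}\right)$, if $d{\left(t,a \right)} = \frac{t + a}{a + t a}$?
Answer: $\frac{732932380179877049991}{609615407500} \approx 1.2023 \cdot 10^{9}$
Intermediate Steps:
$d{\left(t,a \right)} = \frac{a + t}{a + a t}$
$\left(47835 + \left(\frac{9057}{15265} + \frac{11619}{-21783}\right)\right) \left(25134 + d{\left(-177,125 \right)}\right) = \left(47835 + \left(\frac{9057}{15265} + \frac{11619}{-21783}\right)\right) \left(25134 + \frac{125 - 177}{125 \left(1 - 177\right)}\right) = \left(47835 + \left(9057 \cdot \frac{1}{15265} + 11619 \left(- \frac{1}{21783}\right)\right)\right) \left(25134 + \frac{1}{125} \frac{1}{-176} \left(-52\right)\right) = \left(47835 + \left(\frac{9057}{15265} - \frac{3873}{7261}\right)\right) \left(25134 + \frac{1}{125} \left(- \frac{1}{176}\right) \left(-52\right)\right) = \left(47835 + \frac{6641532}{110839165}\right) \left(25134 + \frac{13}{5500}\right) = \frac{5301998099307}{110839165} \cdot \frac{138237013}{5500} = \frac{732932380179877049991}{609615407500}$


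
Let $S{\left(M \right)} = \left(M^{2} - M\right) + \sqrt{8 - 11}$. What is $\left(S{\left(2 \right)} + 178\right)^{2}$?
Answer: $\left(180 + i \sqrt{3}\right)^{2} \approx 32397.0 + 623.54 i$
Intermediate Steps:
$S{\left(M \right)} = M^{2} - M + i \sqrt{3}$ ($S{\left(M \right)} = \left(M^{2} - M\right) + \sqrt{-3} = \left(M^{2} - M\right) + i \sqrt{3} = M^{2} - M + i \sqrt{3}$)
$\left(S{\left(2 \right)} + 178\right)^{2} = \left(\left(2^{2} - 2 + i \sqrt{3}\right) + 178\right)^{2} = \left(\left(4 - 2 + i \sqrt{3}\right) + 178\right)^{2} = \left(\left(2 + i \sqrt{3}\right) + 178\right)^{2} = \left(180 + i \sqrt{3}\right)^{2}$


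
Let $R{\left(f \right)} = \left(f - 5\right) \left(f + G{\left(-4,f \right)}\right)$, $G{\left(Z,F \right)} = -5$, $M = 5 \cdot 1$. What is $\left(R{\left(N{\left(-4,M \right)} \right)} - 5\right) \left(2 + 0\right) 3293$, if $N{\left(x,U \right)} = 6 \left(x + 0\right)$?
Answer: $5505896$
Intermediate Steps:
$M = 5$
$N{\left(x,U \right)} = 6 x$
$R{\left(f \right)} = \left(-5 + f\right)^{2}$ ($R{\left(f \right)} = \left(f - 5\right) \left(f - 5\right) = \left(-5 + f\right) \left(-5 + f\right) = \left(-5 + f\right)^{2}$)
$\left(R{\left(N{\left(-4,M \right)} \right)} - 5\right) \left(2 + 0\right) 3293 = \left(\left(25 + \left(6 \left(-4\right)\right)^{2} - 10 \cdot 6 \left(-4\right)\right) - 5\right) \left(2 + 0\right) 3293 = \left(\left(25 + \left(-24\right)^{2} - -240\right) - 5\right) 2 \cdot 3293 = \left(\left(25 + 576 + 240\right) - 5\right) 2 \cdot 3293 = \left(841 - 5\right) 2 \cdot 3293 = 836 \cdot 2 \cdot 3293 = 1672 \cdot 3293 = 5505896$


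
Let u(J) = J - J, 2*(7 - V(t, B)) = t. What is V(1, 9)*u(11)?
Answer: 0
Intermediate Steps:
V(t, B) = 7 - t/2
u(J) = 0
V(1, 9)*u(11) = (7 - 1/2*1)*0 = (7 - 1/2)*0 = (13/2)*0 = 0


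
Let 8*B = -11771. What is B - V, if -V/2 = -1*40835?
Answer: -665131/8 ≈ -83141.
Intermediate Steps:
B = -11771/8 (B = (⅛)*(-11771) = -11771/8 ≈ -1471.4)
V = 81670 (V = -(-2)*40835 = -2*(-40835) = 81670)
B - V = -11771/8 - 1*81670 = -11771/8 - 81670 = -665131/8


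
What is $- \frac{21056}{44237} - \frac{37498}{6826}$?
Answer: $- \frac{901263641}{150980881} \approx -5.9694$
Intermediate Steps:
$- \frac{21056}{44237} - \frac{37498}{6826} = \left(-21056\right) \frac{1}{44237} - \frac{18749}{3413} = - \frac{21056}{44237} - \frac{18749}{3413} = - \frac{901263641}{150980881}$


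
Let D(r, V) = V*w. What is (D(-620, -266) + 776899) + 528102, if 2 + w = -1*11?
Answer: 1308459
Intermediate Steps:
w = -13 (w = -2 - 1*11 = -2 - 11 = -13)
D(r, V) = -13*V (D(r, V) = V*(-13) = -13*V)
(D(-620, -266) + 776899) + 528102 = (-13*(-266) + 776899) + 528102 = (3458 + 776899) + 528102 = 780357 + 528102 = 1308459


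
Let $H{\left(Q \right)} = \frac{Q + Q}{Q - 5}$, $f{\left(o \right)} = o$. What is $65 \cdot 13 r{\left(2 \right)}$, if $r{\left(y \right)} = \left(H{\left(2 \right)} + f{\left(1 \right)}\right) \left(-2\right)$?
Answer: $\frac{1690}{3} \approx 563.33$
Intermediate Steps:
$H{\left(Q \right)} = \frac{2 Q}{-5 + Q}$
$r{\left(y \right)} = \frac{2}{3}$ ($r{\left(y \right)} = \left(2 \cdot 2 \frac{1}{-5 + 2} + 1\right) \left(-2\right) = \left(2 \cdot 2 \frac{1}{-3} + 1\right) \left(-2\right) = \left(2 \cdot 2 \left(- \frac{1}{3}\right) + 1\right) \left(-2\right) = \left(- \frac{4}{3} + 1\right) \left(-2\right) = \left(- \frac{1}{3}\right) \left(-2\right) = \frac{2}{3}$)
$65 \cdot 13 r{\left(2 \right)} = 65 \cdot 13 \cdot \frac{2}{3} = 845 \cdot \frac{2}{3} = \frac{1690}{3}$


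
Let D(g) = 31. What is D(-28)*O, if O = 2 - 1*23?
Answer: -651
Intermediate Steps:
O = -21 (O = 2 - 23 = -21)
D(-28)*O = 31*(-21) = -651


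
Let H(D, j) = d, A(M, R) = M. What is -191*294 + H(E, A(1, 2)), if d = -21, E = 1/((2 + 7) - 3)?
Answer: -56175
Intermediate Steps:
E = 1/6 (E = 1/(9 - 3) = 1/6 ≈ 0.16667)
H(D, j) = -21
-191*294 + H(E, A(1, 2)) = -191*294 - 21 = -56154 - 21 = -56175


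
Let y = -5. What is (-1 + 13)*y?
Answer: -60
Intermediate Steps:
(-1 + 13)*y = (-1 + 13)*(-5) = 12*(-5) = -60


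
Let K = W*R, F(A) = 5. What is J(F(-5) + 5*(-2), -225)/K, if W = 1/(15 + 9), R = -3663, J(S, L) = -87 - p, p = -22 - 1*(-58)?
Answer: 328/407 ≈ 0.80590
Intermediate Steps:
p = 36 (p = -22 + 58 = 36)
J(S, L) = -123 (J(S, L) = -87 - 1*36 = -87 - 36 = -123)
W = 1/24 ≈ 0.041667
K = -1221/8 (K = (1/24)*(-3663) = -1221/8 ≈ -152.63)
J(F(-5) + 5*(-2), -225)/K = -123/(-1221/8) = -123*(-8/1221) = 328/407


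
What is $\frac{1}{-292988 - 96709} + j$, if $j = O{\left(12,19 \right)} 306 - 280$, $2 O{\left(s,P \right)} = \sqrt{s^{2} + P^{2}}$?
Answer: $- \frac{109115161}{389697} + 153 \sqrt{505} \approx 3158.2$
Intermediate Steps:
$O{\left(s,P \right)} = \frac{\sqrt{P^{2} + s^{2}}}{2}$ ($O{\left(s,P \right)} = \frac{\sqrt{s^{2} + P^{2}}}{2} = \frac{\sqrt{P^{2} + s^{2}}}{2}$)
$j = -280 + 153 \sqrt{505}$ ($j = \frac{\sqrt{19^{2} + 12^{2}}}{2} \cdot 306 - 280 = \frac{\sqrt{361 + 144}}{2} \cdot 306 - 280 = \frac{\sqrt{505}}{2} \cdot 306 - 280 = 153 \sqrt{505} - 280 = -280 + 153 \sqrt{505} \approx 3158.2$)
$\frac{1}{-292988 - 96709} + j = \frac{1}{-292988 - 96709} - \left(280 - 153 \sqrt{505}\right) = \frac{1}{-389697} - \left(280 - 153 \sqrt{505}\right) = - \frac{1}{389697} - \left(280 - 153 \sqrt{505}\right) = - \frac{109115161}{389697} + 153 \sqrt{505}$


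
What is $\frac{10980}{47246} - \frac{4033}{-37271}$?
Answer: $\frac{299889349}{880452833} \approx 0.34061$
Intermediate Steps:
$\frac{10980}{47246} - \frac{4033}{-37271} = 10980 \cdot \frac{1}{47246} - - \frac{4033}{37271} = \frac{5490}{23623} + \frac{4033}{37271} = \frac{299889349}{880452833}$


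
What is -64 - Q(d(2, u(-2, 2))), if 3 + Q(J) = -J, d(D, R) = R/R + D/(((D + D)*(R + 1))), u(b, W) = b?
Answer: -121/2 ≈ -60.500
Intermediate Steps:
d(D, R) = 1 + 1/(2*(1 + R)) (d(D, R) = 1 + D/(((2*D)*(1 + R))) = 1 + D/((2*D*(1 + R))) = 1 + D*(1/(2*D*(1 + R))) = 1 + 1/(2*(1 + R)))
Q(J) = -3 - J
-64 - Q(d(2, u(-2, 2))) = -64 - (-3 - (3/2 - 2)/(1 - 2)) = -64 - (-3 - (-1)/((-1)*2)) = -64 - (-3 - (-1)*(-1)/2) = -64 - (-3 - 1*½) = -64 - (-3 - ½) = -64 - 1*(-7/2) = -64 + 7/2 = -121/2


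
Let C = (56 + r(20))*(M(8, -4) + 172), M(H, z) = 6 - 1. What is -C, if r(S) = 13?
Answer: -12213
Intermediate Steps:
M(H, z) = 5
C = 12213 (C = (56 + 13)*(5 + 172) = 69*177 = 12213)
-C = -1*12213 = -12213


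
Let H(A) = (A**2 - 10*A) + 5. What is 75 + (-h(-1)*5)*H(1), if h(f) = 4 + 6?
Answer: 275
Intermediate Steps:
h(f) = 10
H(A) = 5 + A**2 - 10*A
75 + (-h(-1)*5)*H(1) = 75 + (-1*10*5)*(5 + 1**2 - 10*1) = 75 + (-10*5)*(5 + 1 - 10) = 75 - 50*(-4) = 75 + 200 = 275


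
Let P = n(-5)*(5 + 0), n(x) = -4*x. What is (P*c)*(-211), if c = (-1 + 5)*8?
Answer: -675200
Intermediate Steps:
c = 32 (c = 4*8 = 32)
P = 100 (P = (-4*(-5))*(5 + 0) = 20*5 = 100)
(P*c)*(-211) = (100*32)*(-211) = 3200*(-211) = -675200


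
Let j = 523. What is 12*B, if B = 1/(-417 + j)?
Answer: 6/53 ≈ 0.11321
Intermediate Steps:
B = 1/106 (B = 1/(-417 + 523) = 1/106 ≈ 0.0094340)
12*B = 12*(1/106) = 6/53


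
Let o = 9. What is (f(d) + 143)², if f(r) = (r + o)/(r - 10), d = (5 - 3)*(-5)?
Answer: 8185321/400 ≈ 20463.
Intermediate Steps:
d = -10 (d = 2*(-5) = -10)
f(r) = (9 + r)/(-10 + r) (f(r) = (r + 9)/(r - 10) = (9 + r)/(-10 + r))
(f(d) + 143)² = ((9 - 10)/(-10 - 10) + 143)² = (-1/(-20) + 143)² = (-1/20*(-1) + 143)² = (1/20 + 143)² = (2861/20)² = 8185321/400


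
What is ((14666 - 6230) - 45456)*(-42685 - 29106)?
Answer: 2657702820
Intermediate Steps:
((14666 - 6230) - 45456)*(-42685 - 29106) = (8436 - 45456)*(-71791) = -37020*(-71791) = 2657702820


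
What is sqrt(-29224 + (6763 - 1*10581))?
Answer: I*sqrt(33042) ≈ 181.77*I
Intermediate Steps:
sqrt(-29224 + (6763 - 1*10581)) = sqrt(-29224 + (6763 - 10581)) = sqrt(-29224 - 3818) = sqrt(-33042) = I*sqrt(33042)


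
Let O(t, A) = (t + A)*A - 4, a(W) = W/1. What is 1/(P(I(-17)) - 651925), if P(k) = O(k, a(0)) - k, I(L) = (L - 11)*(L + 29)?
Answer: -1/651593 ≈ -1.5347e-6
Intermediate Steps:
a(W) = W (a(W) = W*1 = W)
O(t, A) = -4 + A*(A + t) (O(t, A) = (A + t)*A - 4 = A*(A + t) - 4 = -4 + A*(A + t))
I(L) = (-11 + L)*(29 + L)
P(k) = -4 - k (P(k) = (-4 + 0² + 0*k) - k = (-4 + 0 + 0) - k = -4 - k)
1/(P(I(-17)) - 651925) = 1/((-4 - (-319 + (-17)² + 18*(-17))) - 651925) = 1/((-4 - (-319 + 289 - 306)) - 651925) = 1/((-4 - 1*(-336)) - 651925) = 1/((-4 + 336) - 651925) = 1/(332 - 651925) = 1/(-651593) = -1/651593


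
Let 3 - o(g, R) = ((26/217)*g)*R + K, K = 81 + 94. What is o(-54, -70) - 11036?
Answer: -361488/31 ≈ -11661.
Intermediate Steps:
K = 175
o(g, R) = -172 - 26*R*g/217 (o(g, R) = 3 - (((26/217)*g)*R + 175) = 3 - (((26*(1/217))*g)*R + 175) = 3 - ((26*g/217)*R + 175) = 3 - (26*R*g/217 + 175) = 3 - (175 + 26*R*g/217) = 3 + (-175 - 26*R*g/217) = -172 - 26*R*g/217)
o(-54, -70) - 11036 = (-172 - 26/217*(-70)*(-54)) - 11036 = (-172 - 14040/31) - 11036 = -19372/31 - 11036 = -361488/31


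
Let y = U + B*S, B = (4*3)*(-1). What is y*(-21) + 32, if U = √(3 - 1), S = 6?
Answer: 1544 - 21*√2 ≈ 1514.3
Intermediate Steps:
U = √2 ≈ 1.4142
B = -12 (B = 12*(-1) = -12)
y = -72 + √2 (y = √2 - 12*6 = √2 - 72 = -72 + √2 ≈ -70.586)
y*(-21) + 32 = (-72 + √2)*(-21) + 32 = (1512 - 21*√2) + 32 = 1544 - 21*√2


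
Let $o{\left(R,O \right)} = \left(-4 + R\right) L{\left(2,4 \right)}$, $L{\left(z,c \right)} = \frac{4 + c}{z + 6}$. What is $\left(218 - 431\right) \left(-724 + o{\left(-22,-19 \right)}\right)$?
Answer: $159750$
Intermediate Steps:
$L{\left(z,c \right)} = \frac{4 + c}{6 + z}$
$o{\left(R,O \right)} = -4 + R$ ($o{\left(R,O \right)} = \left(-4 + R\right) \frac{4 + 4}{6 + 2} = \left(-4 + R\right) \frac{1}{8} \cdot 8 = \left(-4 + R\right) 1 = -4 + R$)
$\left(218 - 431\right) \left(-724 + o{\left(-22,-19 \right)}\right) = \left(218 - 431\right) \left(-724 - 26\right) = \left(-213\right) \left(-750\right) = 159750$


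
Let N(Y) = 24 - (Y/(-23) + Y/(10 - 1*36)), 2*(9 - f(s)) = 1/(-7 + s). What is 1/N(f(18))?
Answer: 13156/325397 ≈ 0.040431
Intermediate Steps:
f(s) = 9 - 1/(2*(-7 + s))
N(Y) = 24 + 49*Y/598 (N(Y) = 24 - (Y*(-1/23) + Y/(10 - 36)) = 24 - (-Y/23 + Y/(-26)) = 24 - (-Y/23 + Y*(-1/26)) = 24 - (-Y/23 - Y/26) = 24 - (-49)*Y/598 = 24 + 49*Y/598)
1/N(f(18)) = 1/(24 + 49*((-127 + 18*18)/(2*(-7 + 18)))/598) = 1/(24 + 49*((½)*(-127 + 324)/11)/598) = 1/(24 + 49*((½)*(1/11)*197)/598) = 1/(24 + (49/598)*(197/22)) = 1/(24 + 9653/13156) = 1/(325397/13156) = 13156/325397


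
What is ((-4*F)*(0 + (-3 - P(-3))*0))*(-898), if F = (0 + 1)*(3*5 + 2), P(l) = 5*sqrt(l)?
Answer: 0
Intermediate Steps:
F = 17 (F = 1*(15 + 2) = 1*17 = 17)
((-4*F)*(0 + (-3 - P(-3))*0))*(-898) = ((-4*17)*(0 + (-3 - 5*sqrt(-3))*0))*(-898) = -68*(0 + (-3 - 5*I*sqrt(3))*0)*(-898) = -68*(0 + 0)*(-898) = -68*0*(-898) = 0*(-898) = 0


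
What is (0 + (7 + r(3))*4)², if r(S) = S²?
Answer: 4096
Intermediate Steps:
(0 + (7 + r(3))*4)² = (0 + (7 + 3²)*4)² = (0 + (7 + 9)*4)² = (0 + 16*4)² = (0 + 64)² = 64² = 4096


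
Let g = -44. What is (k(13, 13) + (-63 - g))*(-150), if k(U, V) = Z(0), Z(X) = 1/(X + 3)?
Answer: 2800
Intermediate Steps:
Z(X) = 1/(3 + X)
k(U, V) = ⅓ (k(U, V) = 1/(3 + 0) = 1/3 = ⅓)
(k(13, 13) + (-63 - g))*(-150) = (⅓ + (-63 - 1*(-44)))*(-150) = (⅓ + (-63 + 44))*(-150) = (⅓ - 19)*(-150) = -56/3*(-150) = 2800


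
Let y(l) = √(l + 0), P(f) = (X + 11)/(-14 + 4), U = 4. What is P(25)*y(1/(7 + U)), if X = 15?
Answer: -13*√11/55 ≈ -0.78393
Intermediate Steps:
P(f) = -13/5 (P(f) = (15 + 11)/(-14 + 4) = 26/(-10) = 26*(-⅒) = -13/5)
y(l) = √l
P(25)*y(1/(7 + U)) = -13/(5*√(7 + 4)) = -13*√11/11/5 = -13*√11/55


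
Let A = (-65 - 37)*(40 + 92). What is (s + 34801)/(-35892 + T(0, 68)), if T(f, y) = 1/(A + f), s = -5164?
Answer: -399032568/483249889 ≈ -0.82573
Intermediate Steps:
A = -13464 (A = -102*132 = -13464)
T(f, y) = 1/(-13464 + f)
(s + 34801)/(-35892 + T(0, 68)) = (-5164 + 34801)/(-35892 + 1/(-13464 + 0)) = 29637/(-35892 + 1/(-13464)) = 29637/(-35892 - 1/13464) = 29637/(-483249889/13464) = 29637*(-13464/483249889) = -399032568/483249889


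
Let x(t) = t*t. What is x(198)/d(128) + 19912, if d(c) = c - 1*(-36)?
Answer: 826193/41 ≈ 20151.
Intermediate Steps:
x(t) = t**2
d(c) = 36 + c (d(c) = c + 36 = 36 + c)
x(198)/d(128) + 19912 = 198**2/(36 + 128) + 19912 = 39204/164 + 19912 = 39204*(1/164) + 19912 = 9801/41 + 19912 = 826193/41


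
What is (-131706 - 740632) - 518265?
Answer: -1390603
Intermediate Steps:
(-131706 - 740632) - 518265 = -872338 - 518265 = -1390603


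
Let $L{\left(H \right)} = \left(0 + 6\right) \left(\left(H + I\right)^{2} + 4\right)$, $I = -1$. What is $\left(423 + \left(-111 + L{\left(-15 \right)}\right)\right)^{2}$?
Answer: $3504384$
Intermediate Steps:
$L{\left(H \right)} = 24 + 6 \left(-1 + H\right)^{2}$ ($L{\left(H \right)} = \left(0 + 6\right) \left(\left(H - 1\right)^{2} + 4\right) = 6 \left(\left(-1 + H\right)^{2} + 4\right) = 6 \left(4 + \left(-1 + H\right)^{2}\right) = 24 + 6 \left(-1 + H\right)^{2}$)
$\left(423 + \left(-111 + L{\left(-15 \right)}\right)\right)^{2} = \left(423 - \left(87 - 6 \left(-1 - 15\right)^{2}\right)\right)^{2} = \left(423 + \left(-111 + \left(24 + 6 \left(-16\right)^{2}\right)\right)\right)^{2} = \left(423 + \left(-111 + \left(24 + 6 \cdot 256\right)\right)\right)^{2} = \left(423 + \left(-111 + \left(24 + 1536\right)\right)\right)^{2} = \left(423 + \left(-111 + 1560\right)\right)^{2} = \left(423 + 1449\right)^{2} = 1872^{2} = 3504384$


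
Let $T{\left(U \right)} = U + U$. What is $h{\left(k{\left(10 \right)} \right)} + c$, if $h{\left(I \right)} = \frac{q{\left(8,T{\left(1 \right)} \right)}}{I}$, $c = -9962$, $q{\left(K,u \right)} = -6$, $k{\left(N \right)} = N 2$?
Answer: $- \frac{99623}{10} \approx -9962.3$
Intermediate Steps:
$k{\left(N \right)} = 2 N$
$T{\left(U \right)} = 2 U$
$h{\left(I \right)} = - \frac{6}{I}$
$h{\left(k{\left(10 \right)} \right)} + c = - \frac{6}{2 \cdot 10} - 9962 = - \frac{6}{20} - 9962 = \left(-6\right) \frac{1}{20} - 9962 = - \frac{3}{10} - 9962 = - \frac{99623}{10}$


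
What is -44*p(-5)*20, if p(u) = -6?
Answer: 5280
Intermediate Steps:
-44*p(-5)*20 = -44*(-6)*20 = 264*20 = 5280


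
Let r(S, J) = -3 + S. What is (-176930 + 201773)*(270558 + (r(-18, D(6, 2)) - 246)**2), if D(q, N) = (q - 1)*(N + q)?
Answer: 8492505021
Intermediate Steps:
D(q, N) = (-1 + q)*(N + q)
(-176930 + 201773)*(270558 + (r(-18, D(6, 2)) - 246)**2) = (-176930 + 201773)*(270558 + ((-3 - 18) - 246)**2) = 24843*(270558 + (-21 - 246)**2) = 24843*(270558 + (-267)**2) = 24843*(270558 + 71289) = 24843*341847 = 8492505021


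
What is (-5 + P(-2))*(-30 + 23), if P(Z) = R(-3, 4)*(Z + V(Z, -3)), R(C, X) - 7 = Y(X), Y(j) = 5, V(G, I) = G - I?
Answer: 119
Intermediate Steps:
R(C, X) = 12 (R(C, X) = 7 + 5 = 12)
P(Z) = 36 + 24*Z (P(Z) = 12*(Z + (Z - 1*(-3))) = 12*(Z + (Z + 3)) = 12*(Z + (3 + Z)) = 12*(3 + 2*Z) = 36 + 24*Z)
(-5 + P(-2))*(-30 + 23) = (-5 + (36 + 24*(-2)))*(-30 + 23) = (-5 + (36 - 48))*(-7) = (-5 - 12)*(-7) = -17*(-7) = 119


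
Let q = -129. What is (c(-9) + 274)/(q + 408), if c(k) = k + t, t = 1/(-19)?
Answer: 1678/1767 ≈ 0.94963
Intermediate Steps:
t = -1/19 ≈ -0.052632
c(k) = -1/19 + k (c(k) = k - 1/19 = -1/19 + k)
(c(-9) + 274)/(q + 408) = ((-1/19 - 9) + 274)/(-129 + 408) = (-172/19 + 274)/279 = (5034/19)*(1/279) = 1678/1767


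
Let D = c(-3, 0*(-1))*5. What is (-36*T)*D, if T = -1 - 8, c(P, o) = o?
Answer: 0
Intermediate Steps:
T = -9
D = 0 (D = (0*(-1))*5 = 0*5 = 0)
(-36*T)*D = -36*(-9)*0 = 324*0 = 0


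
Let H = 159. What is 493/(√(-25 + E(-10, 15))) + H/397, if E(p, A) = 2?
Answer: 159/397 - 493*I*√23/23 ≈ 0.4005 - 102.8*I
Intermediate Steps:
493/(√(-25 + E(-10, 15))) + H/397 = 493/(√(-25 + 2)) + 159/397 = 493/(√(-23)) + 159*(1/397) = 493/((I*√23)) + 159/397 = 493*(-I*√23/23) + 159/397 = -493*I*√23/23 + 159/397 = 159/397 - 493*I*√23/23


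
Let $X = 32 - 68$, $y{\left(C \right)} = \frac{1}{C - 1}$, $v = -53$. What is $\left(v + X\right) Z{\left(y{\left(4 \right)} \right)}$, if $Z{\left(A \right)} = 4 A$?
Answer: $- \frac{356}{3} \approx -118.67$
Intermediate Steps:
$y{\left(C \right)} = \frac{1}{-1 + C}$
$X = -36$ ($X = 32 - 68 = -36$)
$\left(v + X\right) Z{\left(y{\left(4 \right)} \right)} = \left(-53 - 36\right) \frac{4}{-1 + 4} = - 89 \cdot \frac{4}{3} = - 89 \cdot 4 \cdot \frac{1}{3} = \left(-89\right) \frac{4}{3} = - \frac{356}{3}$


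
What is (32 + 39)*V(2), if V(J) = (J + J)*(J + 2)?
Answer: 1136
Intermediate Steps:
V(J) = 2*J*(2 + J) (V(J) = (2*J)*(2 + J) = 2*J*(2 + J))
(32 + 39)*V(2) = (32 + 39)*(2*2*(2 + 2)) = 71*(2*2*4) = 71*16 = 1136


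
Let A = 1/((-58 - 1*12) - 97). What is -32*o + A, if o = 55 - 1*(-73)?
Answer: -684033/167 ≈ -4096.0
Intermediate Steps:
o = 128 (o = 55 + 73 = 128)
A = -1/167 (A = 1/((-58 - 12) - 97) = 1/(-70 - 97) = 1/(-167) = -1/167 ≈ -0.0059880)
-32*o + A = -32*128 - 1/167 = -4096 - 1/167 = -684033/167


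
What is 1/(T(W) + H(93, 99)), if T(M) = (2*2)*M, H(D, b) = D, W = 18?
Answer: 1/165 ≈ 0.0060606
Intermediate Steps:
T(M) = 4*M
1/(T(W) + H(93, 99)) = 1/(4*18 + 93) = 1/(72 + 93) = 1/165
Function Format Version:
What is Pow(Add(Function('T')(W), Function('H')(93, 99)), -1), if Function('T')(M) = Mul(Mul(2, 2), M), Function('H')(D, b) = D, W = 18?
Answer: Rational(1, 165) ≈ 0.0060606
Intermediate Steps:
Function('T')(M) = Mul(4, M)
Pow(Add(Function('T')(W), Function('H')(93, 99)), -1) = Pow(Add(Mul(4, 18), 93), -1) = Pow(Add(72, 93), -1) = Pow(165, -1) = Rational(1, 165)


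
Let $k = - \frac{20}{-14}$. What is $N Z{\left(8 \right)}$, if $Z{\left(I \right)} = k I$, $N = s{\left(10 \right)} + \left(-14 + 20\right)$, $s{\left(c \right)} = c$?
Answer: $\frac{1280}{7} \approx 182.86$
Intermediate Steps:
$N = 16$ ($N = 10 + \left(-14 + 20\right) = 10 + 6 = 16$)
$k = \frac{10}{7}$ ($k = \left(-20\right) \left(- \frac{1}{14}\right) = \frac{10}{7} \approx 1.4286$)
$Z{\left(I \right)} = \frac{10 I}{7}$
$N Z{\left(8 \right)} = 16 \cdot \frac{10}{7} \cdot 8 = 16 \cdot \frac{80}{7} = \frac{1280}{7}$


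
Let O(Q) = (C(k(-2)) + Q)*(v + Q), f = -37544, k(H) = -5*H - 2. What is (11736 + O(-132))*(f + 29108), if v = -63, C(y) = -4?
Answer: -322727616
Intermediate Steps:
k(H) = -2 - 5*H
O(Q) = (-63 + Q)*(-4 + Q) (O(Q) = (-4 + Q)*(-63 + Q) = (-63 + Q)*(-4 + Q))
(11736 + O(-132))*(f + 29108) = (11736 + (252 + (-132)² - 67*(-132)))*(-37544 + 29108) = (11736 + (252 + 17424 + 8844))*(-8436) = (11736 + 26520)*(-8436) = 38256*(-8436) = -322727616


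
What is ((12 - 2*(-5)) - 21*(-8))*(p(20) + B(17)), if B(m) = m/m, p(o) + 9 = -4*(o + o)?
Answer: -31920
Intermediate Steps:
p(o) = -9 - 8*o (p(o) = -9 - 4*(o + o) = -9 - 8*o)
B(m) = 1
((12 - 2*(-5)) - 21*(-8))*(p(20) + B(17)) = ((12 - 2*(-5)) - 21*(-8))*((-9 - 8*20) + 1) = ((12 + 10) + 168)*((-9 - 160) + 1) = (22 + 168)*(-169 + 1) = 190*(-168) = -31920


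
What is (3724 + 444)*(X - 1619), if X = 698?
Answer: -3838728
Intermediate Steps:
(3724 + 444)*(X - 1619) = (3724 + 444)*(698 - 1619) = 4168*(-921) = -3838728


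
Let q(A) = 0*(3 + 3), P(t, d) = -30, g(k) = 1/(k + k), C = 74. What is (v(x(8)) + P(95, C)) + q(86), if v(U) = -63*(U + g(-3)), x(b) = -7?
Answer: 843/2 ≈ 421.50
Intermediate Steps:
g(k) = 1/(2*k)
v(U) = 21/2 - 63*U (v(U) = -63*(U + (½)/(-3)) = -63*(U + (½)*(-⅓)) = -63*(U - ⅙) = -63*(-⅙ + U) = 21/2 - 63*U)
q(A) = 0 (q(A) = 0*6 = 0)
(v(x(8)) + P(95, C)) + q(86) = ((21/2 - 63*(-7)) - 30) + 0 = ((21/2 + 441) - 30) + 0 = (903/2 - 30) + 0 = 843/2 + 0 = 843/2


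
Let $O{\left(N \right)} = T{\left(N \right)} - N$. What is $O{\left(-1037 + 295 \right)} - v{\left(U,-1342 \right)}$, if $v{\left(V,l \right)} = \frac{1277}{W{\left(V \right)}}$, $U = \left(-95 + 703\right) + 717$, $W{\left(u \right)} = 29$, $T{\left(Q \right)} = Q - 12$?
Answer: $- \frac{1625}{29} \approx -56.034$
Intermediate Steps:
$T{\left(Q \right)} = -12 + Q$
$O{\left(N \right)} = -12$ ($O{\left(N \right)} = \left(-12 + N\right) - N = -12$)
$U = 1325$ ($U = 608 + 717 = 1325$)
$v{\left(V,l \right)} = \frac{1277}{29}$
$O{\left(-1037 + 295 \right)} - v{\left(U,-1342 \right)} = -12 - \frac{1277}{29} = - \frac{1625}{29}$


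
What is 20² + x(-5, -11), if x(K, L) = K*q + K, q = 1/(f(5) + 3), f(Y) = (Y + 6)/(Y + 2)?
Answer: 12605/32 ≈ 393.91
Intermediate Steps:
f(Y) = (6 + Y)/(2 + Y)
q = 7/32 (q = 1/((6 + 5)/(2 + 5) + 3) = 1/(11/7 + 3) = 1/(32/7) = 7/32 ≈ 0.21875)
x(K, L) = 39*K/32 (x(K, L) = K*(7/32) + K = 7*K/32 + K = 39*K/32)
20² + x(-5, -11) = 20² + (39/32)*(-5) = 400 - 195/32 = 12605/32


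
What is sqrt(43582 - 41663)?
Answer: sqrt(1919) ≈ 43.806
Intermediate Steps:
sqrt(43582 - 41663) = sqrt(1919)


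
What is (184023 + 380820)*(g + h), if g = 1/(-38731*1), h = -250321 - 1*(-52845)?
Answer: -4320169465160751/38731 ≈ -1.1154e+11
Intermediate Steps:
h = -197476 (h = -250321 + 52845 = -197476)
g = -1/38731 (g = 1/(-38731) = -1/38731 ≈ -2.5819e-5)
(184023 + 380820)*(g + h) = (184023 + 380820)*(-1/38731 - 197476) = 564843*(-7648442957/38731) = -4320169465160751/38731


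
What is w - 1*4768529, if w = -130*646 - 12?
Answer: -4852521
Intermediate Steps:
w = -83992 (w = -83980 - 12 = -83992)
w - 1*4768529 = -83992 - 1*4768529 = -83992 - 4768529 = -4852521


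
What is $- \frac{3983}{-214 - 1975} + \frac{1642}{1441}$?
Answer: $\frac{848531}{286759} \approx 2.959$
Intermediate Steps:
$- \frac{3983}{-214 - 1975} + \frac{1642}{1441} = - \frac{3983}{-2189} + 1642 \cdot \frac{1}{1441} = \left(-3983\right) \left(- \frac{1}{2189}\right) + \frac{1642}{1441} = \frac{3983}{2189} + \frac{1642}{1441} = \frac{848531}{286759}$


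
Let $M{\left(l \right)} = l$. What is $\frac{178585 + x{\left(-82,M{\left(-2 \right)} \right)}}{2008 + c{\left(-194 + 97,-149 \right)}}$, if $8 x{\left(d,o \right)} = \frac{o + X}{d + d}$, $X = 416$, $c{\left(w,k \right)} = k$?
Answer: $\frac{117151553}{1219504} \approx 96.065$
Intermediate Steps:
$x{\left(d,o \right)} = \frac{416 + o}{16 d}$ ($x{\left(d,o \right)} = \frac{\left(o + 416\right) \frac{1}{d + d}}{8} = \frac{\left(416 + o\right) \frac{1}{2 d}}{8} = \frac{\frac{1}{2} \frac{1}{d} \left(416 + o\right)}{8} = \frac{416 + o}{16 d}$)
$\frac{178585 + x{\left(-82,M{\left(-2 \right)} \right)}}{2008 + c{\left(-194 + 97,-149 \right)}} = \frac{178585 + \frac{416 - 2}{16 \left(-82\right)}}{2008 - 149} = \frac{178585 + \frac{1}{16} \left(- \frac{1}{82}\right) 414}{1859} = \left(178585 - \frac{207}{656}\right) \frac{1}{1859} = \frac{117151553}{656} \cdot \frac{1}{1859} = \frac{117151553}{1219504}$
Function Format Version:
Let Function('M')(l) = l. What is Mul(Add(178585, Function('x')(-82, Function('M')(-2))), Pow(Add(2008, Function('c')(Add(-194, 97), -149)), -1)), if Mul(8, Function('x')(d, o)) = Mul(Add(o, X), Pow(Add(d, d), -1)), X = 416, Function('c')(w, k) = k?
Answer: Rational(117151553, 1219504) ≈ 96.065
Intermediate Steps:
Function('x')(d, o) = Mul(Rational(1, 16), Pow(d, -1), Add(416, o)) (Function('x')(d, o) = Mul(Rational(1, 8), Mul(Add(o, 416), Pow(Add(d, d), -1))) = Mul(Rational(1, 8), Mul(Add(416, o), Pow(Mul(2, d), -1))) = Mul(Rational(1, 8), Mul(Add(416, o), Mul(Rational(1, 2), Pow(d, -1)))) = Mul(Rational(1, 8), Mul(Rational(1, 2), Pow(d, -1), Add(416, o))) = Mul(Rational(1, 16), Pow(d, -1), Add(416, o)))
Mul(Add(178585, Function('x')(-82, Function('M')(-2))), Pow(Add(2008, Function('c')(Add(-194, 97), -149)), -1)) = Mul(Add(178585, Mul(Rational(1, 16), Pow(-82, -1), Add(416, -2))), Pow(Add(2008, -149), -1)) = Mul(Add(178585, Mul(Rational(1, 16), Rational(-1, 82), 414)), Pow(1859, -1)) = Mul(Add(178585, Rational(-207, 656)), Rational(1, 1859)) = Mul(Rational(117151553, 656), Rational(1, 1859)) = Rational(117151553, 1219504)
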